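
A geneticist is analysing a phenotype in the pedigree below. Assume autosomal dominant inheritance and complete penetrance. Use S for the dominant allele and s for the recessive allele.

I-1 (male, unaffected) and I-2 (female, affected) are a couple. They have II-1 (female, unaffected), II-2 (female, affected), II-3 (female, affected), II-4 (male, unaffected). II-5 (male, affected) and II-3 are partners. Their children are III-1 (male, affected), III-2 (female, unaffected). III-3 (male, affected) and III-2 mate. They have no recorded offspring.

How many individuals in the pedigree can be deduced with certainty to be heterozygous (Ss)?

4

Obligate heterozygotes: I-2 is affected so carries S and passed s to II-1 (ss), so I-2 is Ss; II-2 is affected so carries S and received s from I-1 (ss), so II-2 is Ss; II-3 is affected so carries S and received s from I-1 (ss), so II-3 is Ss; II-5 is affected so carries S and passed s to III-2 (ss), so II-5 is Ss.
Every other individual is either homozygous by phenotype or has at least one consistent homozygous assignment, so the count is 4.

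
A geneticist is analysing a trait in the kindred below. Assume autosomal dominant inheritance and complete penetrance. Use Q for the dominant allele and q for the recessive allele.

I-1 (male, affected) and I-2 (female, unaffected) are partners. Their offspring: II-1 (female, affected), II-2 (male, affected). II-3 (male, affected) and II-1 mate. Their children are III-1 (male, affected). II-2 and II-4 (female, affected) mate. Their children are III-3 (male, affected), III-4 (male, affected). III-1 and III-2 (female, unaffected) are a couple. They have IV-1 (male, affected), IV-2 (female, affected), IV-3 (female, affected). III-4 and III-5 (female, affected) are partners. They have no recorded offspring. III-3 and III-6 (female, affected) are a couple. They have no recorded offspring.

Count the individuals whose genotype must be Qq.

5

Obligate heterozygotes: II-1 is affected so carries Q and received q from I-2 (qq), so II-1 is Qq; II-2 is affected so carries Q and received q from I-2 (qq), so II-2 is Qq; IV-1 is affected so carries Q and received q from III-2 (qq), so IV-1 is Qq; IV-2 is affected so carries Q and received q from III-2 (qq), so IV-2 is Qq; IV-3 is affected so carries Q and received q from III-2 (qq), so IV-3 is Qq.
Every other individual is either homozygous by phenotype or has at least one consistent homozygous assignment, so the count is 5.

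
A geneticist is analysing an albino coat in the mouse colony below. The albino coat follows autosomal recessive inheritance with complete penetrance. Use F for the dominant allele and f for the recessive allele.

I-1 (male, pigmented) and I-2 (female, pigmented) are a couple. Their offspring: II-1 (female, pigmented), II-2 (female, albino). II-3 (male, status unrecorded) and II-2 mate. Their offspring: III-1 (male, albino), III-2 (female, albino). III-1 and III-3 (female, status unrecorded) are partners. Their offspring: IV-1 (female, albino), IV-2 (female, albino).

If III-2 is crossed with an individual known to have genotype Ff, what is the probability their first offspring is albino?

1/2

III-2 is albino, so III-2 is ff.
The cross gives 1/2 Ff : 1/2 ff, so P(offspring is albino) = 1/2.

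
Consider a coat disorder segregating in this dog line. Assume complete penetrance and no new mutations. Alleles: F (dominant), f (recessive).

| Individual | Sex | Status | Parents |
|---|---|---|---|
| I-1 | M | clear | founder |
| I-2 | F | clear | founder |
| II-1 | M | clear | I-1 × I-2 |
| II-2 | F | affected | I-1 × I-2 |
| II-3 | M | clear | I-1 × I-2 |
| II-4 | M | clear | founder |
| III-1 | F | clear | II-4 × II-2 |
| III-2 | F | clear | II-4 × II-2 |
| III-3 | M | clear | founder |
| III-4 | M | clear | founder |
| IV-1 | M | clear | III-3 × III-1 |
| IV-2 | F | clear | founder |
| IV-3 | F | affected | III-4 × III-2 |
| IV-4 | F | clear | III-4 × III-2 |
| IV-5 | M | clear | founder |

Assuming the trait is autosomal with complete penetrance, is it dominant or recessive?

I-1 and I-2 are both clear yet have an affected child II-2. Under dominance, an affected child requires at least one affected parent, so the trait cannot be dominant.

recessive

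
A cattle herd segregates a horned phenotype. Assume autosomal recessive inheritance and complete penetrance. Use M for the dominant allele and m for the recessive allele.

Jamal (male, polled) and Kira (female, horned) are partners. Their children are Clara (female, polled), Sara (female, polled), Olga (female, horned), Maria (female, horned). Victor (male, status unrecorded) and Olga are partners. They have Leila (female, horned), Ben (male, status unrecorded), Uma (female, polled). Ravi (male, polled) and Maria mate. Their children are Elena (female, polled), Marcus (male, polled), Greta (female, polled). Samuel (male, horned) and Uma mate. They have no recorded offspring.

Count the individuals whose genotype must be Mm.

Obligate heterozygotes: Jamal is polled so carries M and passed m to Olga (mm), so Jamal is Mm; Clara is polled so carries M and received m from Kira (mm), so Clara is Mm; Sara is polled so carries M and received m from Kira (mm), so Sara is Mm; Victor passed M to Uma (Mm, whose m came from Olga) and passed m to Leila (mm), so Victor is Mm; Uma is polled so carries M and received m from Olga (mm), so Uma is Mm; Elena is polled so carries M and received m from Maria (mm), so Elena is Mm; Marcus is polled so carries M and received m from Maria (mm), so Marcus is Mm; Greta is polled so carries M and received m from Maria (mm), so Greta is Mm.
Every other individual is either homozygous by phenotype or has at least one consistent homozygous assignment, so the count is 8.

8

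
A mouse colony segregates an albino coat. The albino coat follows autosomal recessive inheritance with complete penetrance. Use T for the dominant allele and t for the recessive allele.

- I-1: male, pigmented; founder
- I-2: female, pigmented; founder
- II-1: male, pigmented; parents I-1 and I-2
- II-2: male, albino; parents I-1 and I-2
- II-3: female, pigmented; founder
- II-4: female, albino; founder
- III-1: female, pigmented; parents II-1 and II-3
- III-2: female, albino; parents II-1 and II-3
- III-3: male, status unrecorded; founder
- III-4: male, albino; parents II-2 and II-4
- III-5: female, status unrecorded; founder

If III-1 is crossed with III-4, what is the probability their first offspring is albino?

II-1 is pigmented so carries T and passed t to III-2 (tt), so II-1 is Tt.
II-3 is pigmented so carries T and passed t to III-2 (tt), so II-3 is Tt.
III-1 is a pigmented offspring of II-1 (Tt) × II-3 (Tt), whose cross gives 1/4 TT : 1/2 Tt : 1/4 tt; conditioning on being pigmented, III-1 is TT with probability 1/3, Tt with probability 2/3.
III-4 is albino, so III-4 is tt.
Summing over parental genotype combinations, P(offspring is albino) = 2/3·1/2 = 1/3.

1/3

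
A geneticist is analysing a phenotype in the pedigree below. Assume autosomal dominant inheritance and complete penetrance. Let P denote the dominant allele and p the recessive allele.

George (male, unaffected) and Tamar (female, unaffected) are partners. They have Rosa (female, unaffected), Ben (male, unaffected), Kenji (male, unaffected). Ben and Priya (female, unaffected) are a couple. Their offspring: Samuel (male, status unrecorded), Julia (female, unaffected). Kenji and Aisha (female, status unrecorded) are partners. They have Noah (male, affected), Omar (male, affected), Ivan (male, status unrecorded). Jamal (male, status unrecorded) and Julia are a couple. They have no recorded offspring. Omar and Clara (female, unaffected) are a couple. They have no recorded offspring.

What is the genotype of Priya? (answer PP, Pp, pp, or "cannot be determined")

Priya is unaffected, so Priya is pp.

pp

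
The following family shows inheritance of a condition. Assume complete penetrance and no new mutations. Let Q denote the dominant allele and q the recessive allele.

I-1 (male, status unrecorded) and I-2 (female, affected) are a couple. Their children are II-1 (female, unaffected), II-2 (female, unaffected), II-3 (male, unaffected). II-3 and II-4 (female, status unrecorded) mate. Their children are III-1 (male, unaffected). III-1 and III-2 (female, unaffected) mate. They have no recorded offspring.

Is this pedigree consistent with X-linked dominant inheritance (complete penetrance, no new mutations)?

Yes

A consistent assignment under X-linked dominant exists: I-1 X^q Y, I-2 X^Q X^q, II-1 X^q X^q, II-2 X^q X^q, II-3 X^q Y, II-4 X^Q X^q, III-1 X^q Y, III-2 X^q X^q.
In this assignment every recorded phenotype matches its genotype and every non-founder's genotype is obtainable from its parents' genotypes, so the pedigree is consistent.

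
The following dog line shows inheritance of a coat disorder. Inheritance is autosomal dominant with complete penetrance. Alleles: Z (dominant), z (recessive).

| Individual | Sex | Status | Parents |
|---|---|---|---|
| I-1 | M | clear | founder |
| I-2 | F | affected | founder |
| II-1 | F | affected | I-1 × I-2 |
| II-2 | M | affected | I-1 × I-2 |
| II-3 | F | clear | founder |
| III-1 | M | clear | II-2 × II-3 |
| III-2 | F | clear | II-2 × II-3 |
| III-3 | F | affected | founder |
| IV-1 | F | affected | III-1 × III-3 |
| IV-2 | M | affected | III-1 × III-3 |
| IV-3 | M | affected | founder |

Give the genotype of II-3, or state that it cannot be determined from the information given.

II-3 is clear, so II-3 is zz.

zz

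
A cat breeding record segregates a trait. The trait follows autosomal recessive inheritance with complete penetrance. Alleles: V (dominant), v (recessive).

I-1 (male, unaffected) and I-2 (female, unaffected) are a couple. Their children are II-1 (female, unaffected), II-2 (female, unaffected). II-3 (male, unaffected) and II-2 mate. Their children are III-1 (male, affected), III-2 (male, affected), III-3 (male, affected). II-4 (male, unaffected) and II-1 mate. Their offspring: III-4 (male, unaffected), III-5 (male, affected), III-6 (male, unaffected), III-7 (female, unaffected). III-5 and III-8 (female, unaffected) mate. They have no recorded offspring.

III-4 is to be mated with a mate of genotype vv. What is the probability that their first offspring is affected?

1/3

II-4 is unaffected so carries V and passed v to III-5 (vv), so II-4 is Vv.
II-1 is unaffected so carries V and passed v to III-5 (vv), so II-1 is Vv.
III-4 is an unaffected offspring of II-4 (Vv) × II-1 (Vv), whose cross gives 1/4 VV : 1/2 Vv : 1/4 vv; conditioning on being unaffected, III-4 is VV with probability 1/3, Vv with probability 2/3.
Summing over parental genotype combinations, P(offspring is affected) = 2/3·1/2 = 1/3.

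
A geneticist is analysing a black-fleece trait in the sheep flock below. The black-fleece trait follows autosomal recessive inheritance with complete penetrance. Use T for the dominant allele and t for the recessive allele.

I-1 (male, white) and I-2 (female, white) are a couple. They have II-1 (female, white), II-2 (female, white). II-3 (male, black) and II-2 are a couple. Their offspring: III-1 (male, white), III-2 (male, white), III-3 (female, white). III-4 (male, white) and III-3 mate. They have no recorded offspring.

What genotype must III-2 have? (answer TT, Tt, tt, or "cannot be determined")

Tt

From phenotype alone, III-2 is TT or Tt.
III-2 is white so carries T and received t from II-3 (tt), so III-2 is Tt.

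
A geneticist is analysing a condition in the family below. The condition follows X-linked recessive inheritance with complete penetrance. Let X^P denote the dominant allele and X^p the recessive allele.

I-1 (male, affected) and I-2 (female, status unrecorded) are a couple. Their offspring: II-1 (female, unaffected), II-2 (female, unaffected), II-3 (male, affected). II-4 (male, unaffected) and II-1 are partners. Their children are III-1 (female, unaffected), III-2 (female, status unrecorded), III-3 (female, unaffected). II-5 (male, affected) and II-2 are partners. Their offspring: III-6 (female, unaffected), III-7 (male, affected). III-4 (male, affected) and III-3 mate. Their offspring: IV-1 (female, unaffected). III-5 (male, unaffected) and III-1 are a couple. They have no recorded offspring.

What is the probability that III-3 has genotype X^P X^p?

II-4 is unaffected, so II-4 is X^P Y.
II-1 is unaffected so carries P and received p from I-1 (X^p Y), so II-1 is X^P X^p.
Their cross gives offspring ratios 1/2 X^P X^P : 1/2 X^P X^p. Conditioning on III-3 being unaffected, P(X^P X^p) = 1/2 / 1 = 1/2 before taking III-3's own offspring into account.
III-4 is affected, so III-4 is X^p Y.
Now use III-3's offspring. Probability of each recorded status — unaffected daughter IV-1: 1/2 if III-3 is X^P X^p, 1 if X^P X^P.
Bayes: P(X^P X^p) = 1/2·1/2 / (1/2·1/2 + 1/2·1) = 1/3.

1/3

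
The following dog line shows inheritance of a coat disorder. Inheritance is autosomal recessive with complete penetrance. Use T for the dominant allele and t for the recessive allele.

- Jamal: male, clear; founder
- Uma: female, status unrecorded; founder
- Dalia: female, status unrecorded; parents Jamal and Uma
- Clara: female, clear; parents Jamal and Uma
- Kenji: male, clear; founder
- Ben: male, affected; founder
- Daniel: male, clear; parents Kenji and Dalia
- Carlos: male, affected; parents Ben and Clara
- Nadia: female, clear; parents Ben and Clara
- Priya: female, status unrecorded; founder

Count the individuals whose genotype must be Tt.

Obligate heterozygotes: Clara is clear so carries T and passed t to Carlos (tt), so Clara is Tt; Nadia is clear so carries T and received t from Ben (tt), so Nadia is Tt.
Every other individual is either homozygous by phenotype or has at least one consistent homozygous assignment, so the count is 2.

2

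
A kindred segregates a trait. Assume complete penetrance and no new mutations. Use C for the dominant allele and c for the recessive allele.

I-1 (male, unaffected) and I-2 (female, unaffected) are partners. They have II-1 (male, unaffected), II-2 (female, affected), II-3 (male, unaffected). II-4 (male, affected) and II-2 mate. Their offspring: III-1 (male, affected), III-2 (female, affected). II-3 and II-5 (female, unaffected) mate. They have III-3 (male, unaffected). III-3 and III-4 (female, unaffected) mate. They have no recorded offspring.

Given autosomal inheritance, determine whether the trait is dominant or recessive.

I-1 and I-2 are both unaffected yet have an affected child II-2. Under dominance, an affected child requires at least one affected parent, so the trait cannot be dominant.

recessive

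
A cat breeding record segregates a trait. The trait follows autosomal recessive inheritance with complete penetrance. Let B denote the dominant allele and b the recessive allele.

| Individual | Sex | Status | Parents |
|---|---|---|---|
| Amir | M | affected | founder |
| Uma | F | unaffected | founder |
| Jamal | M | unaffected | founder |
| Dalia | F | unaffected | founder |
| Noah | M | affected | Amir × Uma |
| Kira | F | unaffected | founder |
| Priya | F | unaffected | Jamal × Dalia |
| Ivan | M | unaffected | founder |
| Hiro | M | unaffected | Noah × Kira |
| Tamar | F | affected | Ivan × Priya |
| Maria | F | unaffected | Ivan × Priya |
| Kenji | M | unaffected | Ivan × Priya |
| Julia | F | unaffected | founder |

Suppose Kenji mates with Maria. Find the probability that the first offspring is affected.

1/9

Ivan is unaffected so carries B and passed b to Tamar (bb), so Ivan is Bb.
Priya is unaffected so carries B and passed b to Tamar (bb), so Priya is Bb.
Kenji is an unaffected offspring of Ivan (Bb) × Priya (Bb), whose cross gives 1/4 BB : 1/2 Bb : 1/4 bb; conditioning on being unaffected, Kenji is BB with probability 1/3, Bb with probability 2/3.
Maria is an unaffected offspring of Ivan (Bb) × Priya (Bb), whose cross gives 1/4 BB : 1/2 Bb : 1/4 bb; conditioning on being unaffected, Maria is BB with probability 1/3, Bb with probability 2/3.
Summing over parental genotype combinations, P(offspring is affected) = 4/9·1/4 = 1/9.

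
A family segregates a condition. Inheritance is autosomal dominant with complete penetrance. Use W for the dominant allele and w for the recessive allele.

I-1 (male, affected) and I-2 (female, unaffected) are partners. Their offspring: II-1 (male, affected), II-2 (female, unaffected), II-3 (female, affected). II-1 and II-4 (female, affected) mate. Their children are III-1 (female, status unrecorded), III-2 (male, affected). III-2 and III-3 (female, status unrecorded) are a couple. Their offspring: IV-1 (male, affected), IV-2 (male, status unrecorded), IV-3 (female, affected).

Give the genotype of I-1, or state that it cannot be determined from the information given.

From phenotype alone, I-1 is WW or Ww.
I-1 is affected so carries W and passed w to II-2 (ww), so I-1 is Ww.

Ww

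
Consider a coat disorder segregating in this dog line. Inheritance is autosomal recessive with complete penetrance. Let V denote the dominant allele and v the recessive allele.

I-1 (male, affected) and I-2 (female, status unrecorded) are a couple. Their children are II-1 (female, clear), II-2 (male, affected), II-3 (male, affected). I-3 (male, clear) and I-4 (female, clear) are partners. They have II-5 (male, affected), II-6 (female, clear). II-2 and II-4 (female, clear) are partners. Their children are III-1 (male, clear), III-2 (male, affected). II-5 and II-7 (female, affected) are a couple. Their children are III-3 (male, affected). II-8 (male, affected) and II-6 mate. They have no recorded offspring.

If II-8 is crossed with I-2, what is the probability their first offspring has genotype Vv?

II-8 is affected, so II-8 is vv.
I-2 passed V to II-1 (Vv, whose v came from I-1) and passed v to II-2 (vv), so I-2 is Vv.
The cross gives 1/2 Vv : 1/2 vv, so P(offspring has genotype Vv) = 1/2.

1/2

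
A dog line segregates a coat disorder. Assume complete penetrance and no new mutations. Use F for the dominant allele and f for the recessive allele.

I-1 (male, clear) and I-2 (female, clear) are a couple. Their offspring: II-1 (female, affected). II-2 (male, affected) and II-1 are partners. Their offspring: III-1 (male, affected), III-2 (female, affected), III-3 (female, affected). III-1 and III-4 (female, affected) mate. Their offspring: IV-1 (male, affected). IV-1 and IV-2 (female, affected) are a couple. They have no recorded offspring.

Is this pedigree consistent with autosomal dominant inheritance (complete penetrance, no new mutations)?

No

Under autosomal dominant, II-1 (affected, female) cannot arise from I-1 (clear) × I-2 (clear).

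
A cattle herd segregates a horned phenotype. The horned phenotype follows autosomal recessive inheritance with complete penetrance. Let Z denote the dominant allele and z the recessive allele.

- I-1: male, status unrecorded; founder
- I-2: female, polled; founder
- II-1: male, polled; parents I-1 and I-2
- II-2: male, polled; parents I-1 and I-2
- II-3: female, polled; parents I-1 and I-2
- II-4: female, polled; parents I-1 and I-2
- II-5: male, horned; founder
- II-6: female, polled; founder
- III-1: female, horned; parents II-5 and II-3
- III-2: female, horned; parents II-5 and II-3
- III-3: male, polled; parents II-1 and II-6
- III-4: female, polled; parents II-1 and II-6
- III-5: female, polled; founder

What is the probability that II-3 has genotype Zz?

II-3 is polled so carries Z and passed z to III-1 (zz), so II-3 is Zz, giving P(Zz) = 1.

1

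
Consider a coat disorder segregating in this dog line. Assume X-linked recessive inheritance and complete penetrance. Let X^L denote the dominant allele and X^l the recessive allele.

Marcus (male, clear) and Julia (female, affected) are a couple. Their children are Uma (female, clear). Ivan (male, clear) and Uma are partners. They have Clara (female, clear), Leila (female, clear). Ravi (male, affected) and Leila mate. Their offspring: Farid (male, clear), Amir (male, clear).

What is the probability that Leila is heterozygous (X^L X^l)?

1/5

Ivan is clear, so Ivan is X^L Y.
Uma is clear so carries L and received l from Julia (X^l X^l), so Uma is X^L X^l.
Their cross gives offspring ratios 1/2 X^L X^L : 1/2 X^L X^l. Conditioning on Leila being clear, P(X^L X^l) = 1/2 / 1 = 1/2 before taking Leila's own offspring into account.
Ravi is affected, so Ravi is X^l Y.
Now use Leila's offspring. Probability of each recorded status — clear son Farid: 1/2 if Leila is X^L X^l, 1 if X^L X^L; clear son Amir: 1/2 if Leila is X^L X^l, 1 if X^L X^L.
Bayes: P(X^L X^l) = 1/2·1/4 / (1/2·1/4 + 1/2·1) = 1/5.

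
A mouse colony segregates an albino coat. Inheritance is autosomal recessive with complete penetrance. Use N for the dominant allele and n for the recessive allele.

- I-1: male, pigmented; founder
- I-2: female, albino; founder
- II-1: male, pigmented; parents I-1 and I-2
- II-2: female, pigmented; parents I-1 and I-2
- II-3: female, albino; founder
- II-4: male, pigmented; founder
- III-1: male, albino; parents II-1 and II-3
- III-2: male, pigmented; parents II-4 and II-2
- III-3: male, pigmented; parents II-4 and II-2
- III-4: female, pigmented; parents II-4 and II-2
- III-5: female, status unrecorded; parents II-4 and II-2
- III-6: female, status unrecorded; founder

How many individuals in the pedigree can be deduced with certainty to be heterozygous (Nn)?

Obligate heterozygotes: II-1 is pigmented so carries N and received n from I-2 (nn), so II-1 is Nn; II-2 is pigmented so carries N and received n from I-2 (nn), so II-2 is Nn.
Every other individual is either homozygous by phenotype or has at least one consistent homozygous assignment, so the count is 2.

2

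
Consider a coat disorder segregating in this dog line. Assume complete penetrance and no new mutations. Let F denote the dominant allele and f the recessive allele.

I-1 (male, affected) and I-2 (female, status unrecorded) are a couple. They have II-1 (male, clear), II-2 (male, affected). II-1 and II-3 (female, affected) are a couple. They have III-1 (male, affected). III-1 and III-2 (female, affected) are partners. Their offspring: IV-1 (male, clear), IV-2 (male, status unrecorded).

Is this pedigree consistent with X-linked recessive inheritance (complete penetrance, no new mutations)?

No

Under X-linked recessive, IV-1 (clear, male) cannot arise from III-1 (affected) × III-2 (affected).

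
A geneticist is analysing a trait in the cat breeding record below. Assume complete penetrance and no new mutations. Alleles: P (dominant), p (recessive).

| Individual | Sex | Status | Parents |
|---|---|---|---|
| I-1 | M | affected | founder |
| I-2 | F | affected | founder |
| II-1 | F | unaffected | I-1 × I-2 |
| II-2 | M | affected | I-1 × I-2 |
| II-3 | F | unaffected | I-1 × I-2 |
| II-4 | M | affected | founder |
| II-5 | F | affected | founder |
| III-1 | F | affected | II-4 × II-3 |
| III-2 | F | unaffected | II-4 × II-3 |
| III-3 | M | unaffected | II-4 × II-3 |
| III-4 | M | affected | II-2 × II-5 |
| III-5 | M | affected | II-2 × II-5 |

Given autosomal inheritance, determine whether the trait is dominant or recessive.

dominant

I-1 and I-2 are both affected yet have an unaffected child II-1. Under a recessive model two affected parents are homozygous and every child would be affected, so the trait cannot be recessive.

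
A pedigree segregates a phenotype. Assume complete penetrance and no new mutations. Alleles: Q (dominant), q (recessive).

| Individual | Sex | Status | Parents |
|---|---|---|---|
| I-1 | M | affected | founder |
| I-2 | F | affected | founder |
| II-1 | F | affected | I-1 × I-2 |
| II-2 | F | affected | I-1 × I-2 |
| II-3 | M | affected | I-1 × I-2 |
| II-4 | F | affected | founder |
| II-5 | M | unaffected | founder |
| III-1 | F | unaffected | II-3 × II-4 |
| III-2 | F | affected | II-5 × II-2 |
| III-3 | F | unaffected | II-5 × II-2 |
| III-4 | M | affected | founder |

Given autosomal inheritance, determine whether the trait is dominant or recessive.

II-3 and II-4 are both affected yet have an unaffected child III-1. Under a recessive model two affected parents are homozygous and every child would be affected, so the trait cannot be recessive.

dominant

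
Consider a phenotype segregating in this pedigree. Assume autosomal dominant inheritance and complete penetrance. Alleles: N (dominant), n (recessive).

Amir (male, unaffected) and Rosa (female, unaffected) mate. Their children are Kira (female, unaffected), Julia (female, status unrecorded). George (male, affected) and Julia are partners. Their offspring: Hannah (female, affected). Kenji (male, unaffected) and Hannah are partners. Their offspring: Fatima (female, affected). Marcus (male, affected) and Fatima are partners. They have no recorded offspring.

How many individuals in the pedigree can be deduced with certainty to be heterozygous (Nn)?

2

Obligate heterozygotes: Hannah is affected so carries N and received n from Julia (nn), so Hannah is Nn; Fatima is affected so carries N and received n from Kenji (nn), so Fatima is Nn.
Every other individual is either homozygous by phenotype or has at least one consistent homozygous assignment, so the count is 2.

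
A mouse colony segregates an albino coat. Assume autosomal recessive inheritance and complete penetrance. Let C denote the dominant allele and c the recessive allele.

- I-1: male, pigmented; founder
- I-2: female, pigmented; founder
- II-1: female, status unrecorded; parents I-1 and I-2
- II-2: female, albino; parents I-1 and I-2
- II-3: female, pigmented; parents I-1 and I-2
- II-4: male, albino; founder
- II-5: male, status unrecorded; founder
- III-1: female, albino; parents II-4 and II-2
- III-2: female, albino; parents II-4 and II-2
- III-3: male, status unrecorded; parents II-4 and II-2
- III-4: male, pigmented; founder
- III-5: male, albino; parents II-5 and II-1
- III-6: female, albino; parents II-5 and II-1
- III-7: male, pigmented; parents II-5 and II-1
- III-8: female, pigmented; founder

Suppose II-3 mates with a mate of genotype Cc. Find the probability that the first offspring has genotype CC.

1/3

I-1 is pigmented so carries C and passed c to II-2 (cc), so I-1 is Cc.
I-2 is pigmented so carries C and passed c to II-2 (cc), so I-2 is Cc.
II-3 is a pigmented offspring of I-1 (Cc) × I-2 (Cc), whose cross gives 1/4 CC : 1/2 Cc : 1/4 cc; conditioning on being pigmented, II-3 is CC with probability 1/3, Cc with probability 2/3.
Summing over parental genotype combinations, P(offspring has genotype CC) = 1/3·1/2 + 2/3·1/4 = 1/3.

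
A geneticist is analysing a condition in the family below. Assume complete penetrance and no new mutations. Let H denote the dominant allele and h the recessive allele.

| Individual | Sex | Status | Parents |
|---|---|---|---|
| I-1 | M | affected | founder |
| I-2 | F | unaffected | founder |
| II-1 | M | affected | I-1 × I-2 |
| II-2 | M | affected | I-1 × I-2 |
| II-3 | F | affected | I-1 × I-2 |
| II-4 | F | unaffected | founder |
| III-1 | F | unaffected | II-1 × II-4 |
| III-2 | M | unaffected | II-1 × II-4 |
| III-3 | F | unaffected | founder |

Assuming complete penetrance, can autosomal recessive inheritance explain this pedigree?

Yes

A consistent assignment under autosomal recessive exists: I-1 hh, I-2 Hh, II-1 hh, II-2 hh, II-3 hh, II-4 HH, III-1 Hh, III-2 Hh, III-3 HH.
In this assignment every recorded phenotype matches its genotype and every non-founder's genotype is obtainable from its parents' genotypes, so the pedigree is consistent.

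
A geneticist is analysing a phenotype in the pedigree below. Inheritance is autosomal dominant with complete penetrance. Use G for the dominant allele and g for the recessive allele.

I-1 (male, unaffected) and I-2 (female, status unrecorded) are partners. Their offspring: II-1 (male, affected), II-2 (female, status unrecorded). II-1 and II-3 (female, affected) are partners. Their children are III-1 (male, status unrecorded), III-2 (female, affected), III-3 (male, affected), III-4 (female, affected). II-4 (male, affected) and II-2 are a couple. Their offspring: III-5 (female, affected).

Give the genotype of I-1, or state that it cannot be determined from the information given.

I-1 is unaffected, so I-1 is gg.

gg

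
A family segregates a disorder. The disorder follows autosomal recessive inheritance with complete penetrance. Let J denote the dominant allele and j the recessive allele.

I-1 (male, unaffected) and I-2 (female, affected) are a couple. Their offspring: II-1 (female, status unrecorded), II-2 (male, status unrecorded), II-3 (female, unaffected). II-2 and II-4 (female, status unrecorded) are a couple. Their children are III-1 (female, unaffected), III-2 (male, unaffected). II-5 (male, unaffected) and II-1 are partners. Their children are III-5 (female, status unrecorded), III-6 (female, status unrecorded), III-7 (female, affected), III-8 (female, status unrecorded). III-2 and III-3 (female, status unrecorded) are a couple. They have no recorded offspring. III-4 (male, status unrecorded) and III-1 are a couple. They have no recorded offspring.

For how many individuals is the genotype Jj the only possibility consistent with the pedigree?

2

Obligate heterozygotes: II-3 is unaffected so carries J and received j from I-2 (jj), so II-3 is Jj; II-5 is unaffected so carries J and passed j to III-7 (jj), so II-5 is Jj.
Every other individual is either homozygous by phenotype or has at least one consistent homozygous assignment, so the count is 2.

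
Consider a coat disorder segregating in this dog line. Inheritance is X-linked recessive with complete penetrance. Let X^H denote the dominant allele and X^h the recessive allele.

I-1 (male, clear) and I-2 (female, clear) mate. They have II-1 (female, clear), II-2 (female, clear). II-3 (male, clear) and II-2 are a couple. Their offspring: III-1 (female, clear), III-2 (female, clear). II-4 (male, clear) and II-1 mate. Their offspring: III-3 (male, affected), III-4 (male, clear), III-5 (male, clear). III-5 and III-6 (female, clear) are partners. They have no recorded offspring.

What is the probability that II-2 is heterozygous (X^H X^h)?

I-1 is clear, so I-1 is X^H Y.
I-2 is clear so carries H and passed h to II-1 (X^H X^h, whose H came from I-1), so I-2 is X^H X^h.
Their cross gives offspring ratios 1/2 X^H X^H : 1/2 X^H X^h. Conditioning on II-2 being clear, P(X^H X^h) = 1/2 / 1 = 1/2 before taking II-2's own offspring into account.
II-3 is clear, so II-3 is X^H Y.
II-2's offspring (III-1, III-2) would show their recorded status with the same probability whether II-2 is X^H X^h or X^H X^H, so they carry no information and P(X^H X^h) = 1/2.

1/2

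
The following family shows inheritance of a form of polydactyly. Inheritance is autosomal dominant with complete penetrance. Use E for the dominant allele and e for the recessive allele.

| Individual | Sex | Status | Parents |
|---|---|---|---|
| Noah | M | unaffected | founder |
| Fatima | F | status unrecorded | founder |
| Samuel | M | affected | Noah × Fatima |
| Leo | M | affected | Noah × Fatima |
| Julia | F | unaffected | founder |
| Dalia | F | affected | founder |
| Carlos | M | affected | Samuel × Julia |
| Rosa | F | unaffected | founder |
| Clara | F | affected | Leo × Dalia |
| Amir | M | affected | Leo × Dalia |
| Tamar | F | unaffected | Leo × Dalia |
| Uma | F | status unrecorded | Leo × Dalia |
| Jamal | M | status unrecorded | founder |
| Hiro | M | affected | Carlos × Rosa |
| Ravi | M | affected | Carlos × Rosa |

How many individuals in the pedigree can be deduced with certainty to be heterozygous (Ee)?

Obligate heterozygotes: Samuel is affected so carries E and received e from Noah (ee), so Samuel is Ee; Leo is affected so carries E and received e from Noah (ee), so Leo is Ee; Dalia is affected so carries E and passed e to Tamar (ee), so Dalia is Ee; Carlos is affected so carries E and received e from Julia (ee), so Carlos is Ee; Hiro is affected so carries E and received e from Rosa (ee), so Hiro is Ee; Ravi is affected so carries E and received e from Rosa (ee), so Ravi is Ee.
Every other individual is either homozygous by phenotype or has at least one consistent homozygous assignment, so the count is 6.

6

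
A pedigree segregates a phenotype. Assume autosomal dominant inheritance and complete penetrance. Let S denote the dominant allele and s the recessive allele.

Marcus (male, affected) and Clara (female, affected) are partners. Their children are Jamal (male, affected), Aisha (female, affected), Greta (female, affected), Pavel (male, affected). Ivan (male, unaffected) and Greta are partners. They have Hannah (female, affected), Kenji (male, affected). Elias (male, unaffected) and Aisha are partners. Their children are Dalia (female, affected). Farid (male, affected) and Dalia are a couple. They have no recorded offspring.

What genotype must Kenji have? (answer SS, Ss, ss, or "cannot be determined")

From phenotype alone, Kenji is SS or Ss.
Kenji is affected so carries S and received s from Ivan (ss), so Kenji is Ss.

Ss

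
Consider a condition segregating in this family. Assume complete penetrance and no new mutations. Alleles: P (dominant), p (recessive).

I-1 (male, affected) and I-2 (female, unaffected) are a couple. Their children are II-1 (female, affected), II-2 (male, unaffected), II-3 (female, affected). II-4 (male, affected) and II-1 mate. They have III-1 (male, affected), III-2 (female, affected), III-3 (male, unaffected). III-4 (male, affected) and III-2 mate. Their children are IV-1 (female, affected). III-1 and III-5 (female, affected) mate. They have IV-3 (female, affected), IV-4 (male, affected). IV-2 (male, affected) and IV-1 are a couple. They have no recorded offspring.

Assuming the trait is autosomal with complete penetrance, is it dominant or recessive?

II-4 and II-1 are both affected yet have an unaffected child III-3. Under a recessive model two affected parents are homozygous and every child would be affected, so the trait cannot be recessive.

dominant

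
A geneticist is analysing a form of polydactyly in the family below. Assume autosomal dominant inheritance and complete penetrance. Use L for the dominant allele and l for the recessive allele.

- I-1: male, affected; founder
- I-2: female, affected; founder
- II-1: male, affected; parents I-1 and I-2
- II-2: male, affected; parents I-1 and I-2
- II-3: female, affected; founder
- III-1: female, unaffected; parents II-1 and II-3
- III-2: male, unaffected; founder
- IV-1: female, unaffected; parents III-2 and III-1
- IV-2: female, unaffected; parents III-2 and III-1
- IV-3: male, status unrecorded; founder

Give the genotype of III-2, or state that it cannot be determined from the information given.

ll

III-2 is unaffected, so III-2 is ll.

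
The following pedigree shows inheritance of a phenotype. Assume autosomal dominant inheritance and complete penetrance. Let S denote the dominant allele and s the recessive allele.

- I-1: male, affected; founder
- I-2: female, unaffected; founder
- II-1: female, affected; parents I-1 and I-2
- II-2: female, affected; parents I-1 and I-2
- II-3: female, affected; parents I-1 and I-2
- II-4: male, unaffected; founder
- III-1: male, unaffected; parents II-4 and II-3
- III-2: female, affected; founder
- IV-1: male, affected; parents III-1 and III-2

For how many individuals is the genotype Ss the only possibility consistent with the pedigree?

Obligate heterozygotes: II-1 is affected so carries S and received s from I-2 (ss), so II-1 is Ss; II-2 is affected so carries S and received s from I-2 (ss), so II-2 is Ss; II-3 is affected so carries S and received s from I-2 (ss), so II-3 is Ss; IV-1 is affected so carries S and received s from III-1 (ss), so IV-1 is Ss.
Every other individual is either homozygous by phenotype or has at least one consistent homozygous assignment, so the count is 4.

4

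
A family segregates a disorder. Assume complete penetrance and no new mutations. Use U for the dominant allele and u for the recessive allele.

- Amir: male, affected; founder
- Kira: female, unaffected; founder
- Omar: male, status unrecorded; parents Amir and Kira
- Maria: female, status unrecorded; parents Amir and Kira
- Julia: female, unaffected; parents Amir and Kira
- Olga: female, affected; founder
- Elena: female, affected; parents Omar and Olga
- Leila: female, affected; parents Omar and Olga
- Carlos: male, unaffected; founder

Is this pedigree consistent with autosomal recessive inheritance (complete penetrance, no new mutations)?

A consistent assignment under autosomal recessive exists: Amir uu, Kira UU, Omar Uu, Maria Uu, Julia Uu, Olga uu, Elena uu, Leila uu, Carlos UU.
In this assignment every recorded phenotype matches its genotype and every non-founder's genotype is obtainable from its parents' genotypes, so the pedigree is consistent.

Yes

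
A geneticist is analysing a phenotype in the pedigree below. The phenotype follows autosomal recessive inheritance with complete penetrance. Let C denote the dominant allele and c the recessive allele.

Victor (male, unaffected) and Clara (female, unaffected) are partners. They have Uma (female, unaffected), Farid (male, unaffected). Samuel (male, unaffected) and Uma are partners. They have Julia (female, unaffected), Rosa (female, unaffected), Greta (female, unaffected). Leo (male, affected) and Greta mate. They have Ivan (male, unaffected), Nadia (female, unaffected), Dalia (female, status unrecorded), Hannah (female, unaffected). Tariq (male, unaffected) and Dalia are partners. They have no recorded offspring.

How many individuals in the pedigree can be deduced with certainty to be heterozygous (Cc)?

3

Obligate heterozygotes: Ivan is unaffected so carries C and received c from Leo (cc), so Ivan is Cc; Nadia is unaffected so carries C and received c from Leo (cc), so Nadia is Cc; Hannah is unaffected so carries C and received c from Leo (cc), so Hannah is Cc.
Every other individual is either homozygous by phenotype or has at least one consistent homozygous assignment, so the count is 3.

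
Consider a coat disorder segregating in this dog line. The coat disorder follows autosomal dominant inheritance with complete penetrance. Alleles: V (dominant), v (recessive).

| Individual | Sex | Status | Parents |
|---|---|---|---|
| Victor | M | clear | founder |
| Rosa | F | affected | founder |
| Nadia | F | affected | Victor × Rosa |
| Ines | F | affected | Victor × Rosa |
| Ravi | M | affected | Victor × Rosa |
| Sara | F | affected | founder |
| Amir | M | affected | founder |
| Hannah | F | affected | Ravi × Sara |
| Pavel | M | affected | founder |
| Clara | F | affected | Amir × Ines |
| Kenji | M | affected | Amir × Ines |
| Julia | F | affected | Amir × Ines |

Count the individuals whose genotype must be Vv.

Obligate heterozygotes: Nadia is affected so carries V and received v from Victor (vv), so Nadia is Vv; Ines is affected so carries V and received v from Victor (vv), so Ines is Vv; Ravi is affected so carries V and received v from Victor (vv), so Ravi is Vv.
Every other individual is either homozygous by phenotype or has at least one consistent homozygous assignment, so the count is 3.

3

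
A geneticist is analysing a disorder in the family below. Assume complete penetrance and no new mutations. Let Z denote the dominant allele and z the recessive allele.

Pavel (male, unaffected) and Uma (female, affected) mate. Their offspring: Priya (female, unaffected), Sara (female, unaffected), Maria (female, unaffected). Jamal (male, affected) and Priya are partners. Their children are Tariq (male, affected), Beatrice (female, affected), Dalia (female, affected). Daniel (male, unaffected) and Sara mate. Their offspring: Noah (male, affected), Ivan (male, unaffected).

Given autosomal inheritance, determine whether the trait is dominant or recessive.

Daniel and Sara are both unaffected yet have an affected child Noah. Under dominance, an affected child requires at least one affected parent, so the trait cannot be dominant.

recessive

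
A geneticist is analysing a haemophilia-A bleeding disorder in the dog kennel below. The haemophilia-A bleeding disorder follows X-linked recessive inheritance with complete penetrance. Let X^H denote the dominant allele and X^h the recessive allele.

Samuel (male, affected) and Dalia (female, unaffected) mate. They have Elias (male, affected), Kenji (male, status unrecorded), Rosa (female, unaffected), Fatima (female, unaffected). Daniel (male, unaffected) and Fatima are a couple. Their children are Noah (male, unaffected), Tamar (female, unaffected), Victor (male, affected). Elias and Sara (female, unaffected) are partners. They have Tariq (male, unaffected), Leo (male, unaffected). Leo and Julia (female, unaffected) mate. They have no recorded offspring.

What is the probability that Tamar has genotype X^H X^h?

1/2

Daniel is unaffected, so Daniel is X^H Y.
Fatima is unaffected so carries H and received h from Samuel (X^h Y), so Fatima is X^H X^h.
Their cross gives offspring ratios 1/2 X^H X^H : 1/2 X^H X^h. Conditioning on Tamar being unaffected, P(X^H X^h) = 1/2 / 1 = 1/2.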